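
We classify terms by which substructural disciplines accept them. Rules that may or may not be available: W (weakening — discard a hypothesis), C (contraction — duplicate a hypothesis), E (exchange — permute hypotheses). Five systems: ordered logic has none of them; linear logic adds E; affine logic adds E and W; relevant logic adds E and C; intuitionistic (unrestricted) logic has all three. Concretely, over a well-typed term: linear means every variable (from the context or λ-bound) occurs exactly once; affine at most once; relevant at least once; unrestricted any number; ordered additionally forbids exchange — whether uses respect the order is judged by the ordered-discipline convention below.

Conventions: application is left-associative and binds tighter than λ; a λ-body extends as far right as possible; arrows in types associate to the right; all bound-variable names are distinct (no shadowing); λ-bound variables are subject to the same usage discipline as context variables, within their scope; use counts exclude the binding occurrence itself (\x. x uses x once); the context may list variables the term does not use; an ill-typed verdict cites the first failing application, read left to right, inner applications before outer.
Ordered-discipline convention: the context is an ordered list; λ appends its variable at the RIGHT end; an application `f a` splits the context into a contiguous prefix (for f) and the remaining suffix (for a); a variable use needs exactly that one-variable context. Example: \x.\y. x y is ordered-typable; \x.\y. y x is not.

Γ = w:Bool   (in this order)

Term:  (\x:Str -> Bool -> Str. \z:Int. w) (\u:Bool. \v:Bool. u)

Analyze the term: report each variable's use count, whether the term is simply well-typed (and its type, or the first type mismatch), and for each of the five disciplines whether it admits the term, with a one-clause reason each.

use counts: w ×1, x (λ-bound) ×0, z (λ-bound) ×0, u (λ-bound) ×1, v (λ-bound) ×0
use order (left to right): w, u
typing: ill-typed: argument of type Bool -> Bool -> Bool where Str -> Bool -> Str is required
ordered: ✗ — the type mismatch rejects it
linear: ✗ — not simply typable
affine: ✗ — fails simple typing
relevant: ✗ — a type mismatch blocks all five
unrestricted: ✗ — the type mismatch rejects it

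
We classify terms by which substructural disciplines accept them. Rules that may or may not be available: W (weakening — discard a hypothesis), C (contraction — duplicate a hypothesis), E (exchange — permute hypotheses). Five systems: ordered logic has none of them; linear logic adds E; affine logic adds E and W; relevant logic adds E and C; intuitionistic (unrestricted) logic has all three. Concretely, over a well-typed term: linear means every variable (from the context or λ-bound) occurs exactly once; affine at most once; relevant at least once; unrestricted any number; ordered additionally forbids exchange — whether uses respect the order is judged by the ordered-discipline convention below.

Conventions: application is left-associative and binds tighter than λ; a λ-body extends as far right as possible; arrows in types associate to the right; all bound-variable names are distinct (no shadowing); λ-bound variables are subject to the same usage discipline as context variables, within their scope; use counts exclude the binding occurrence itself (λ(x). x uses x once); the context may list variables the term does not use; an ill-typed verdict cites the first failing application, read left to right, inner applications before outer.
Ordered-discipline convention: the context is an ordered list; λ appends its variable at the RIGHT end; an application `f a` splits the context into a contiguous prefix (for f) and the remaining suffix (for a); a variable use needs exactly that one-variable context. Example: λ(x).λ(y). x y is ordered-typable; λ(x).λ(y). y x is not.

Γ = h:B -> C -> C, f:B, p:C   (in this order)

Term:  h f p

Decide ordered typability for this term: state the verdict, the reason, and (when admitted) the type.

yes — single-use (h, f, p), ordered derivation ok; term : C
counts: h=1, f=1, p=1
use order (left to right): h, f, p
typing: the term checks, with type C
across the five disciplines: ordered ✓, linear ✓, affine ✓, relevant ✓, unrestricted ✓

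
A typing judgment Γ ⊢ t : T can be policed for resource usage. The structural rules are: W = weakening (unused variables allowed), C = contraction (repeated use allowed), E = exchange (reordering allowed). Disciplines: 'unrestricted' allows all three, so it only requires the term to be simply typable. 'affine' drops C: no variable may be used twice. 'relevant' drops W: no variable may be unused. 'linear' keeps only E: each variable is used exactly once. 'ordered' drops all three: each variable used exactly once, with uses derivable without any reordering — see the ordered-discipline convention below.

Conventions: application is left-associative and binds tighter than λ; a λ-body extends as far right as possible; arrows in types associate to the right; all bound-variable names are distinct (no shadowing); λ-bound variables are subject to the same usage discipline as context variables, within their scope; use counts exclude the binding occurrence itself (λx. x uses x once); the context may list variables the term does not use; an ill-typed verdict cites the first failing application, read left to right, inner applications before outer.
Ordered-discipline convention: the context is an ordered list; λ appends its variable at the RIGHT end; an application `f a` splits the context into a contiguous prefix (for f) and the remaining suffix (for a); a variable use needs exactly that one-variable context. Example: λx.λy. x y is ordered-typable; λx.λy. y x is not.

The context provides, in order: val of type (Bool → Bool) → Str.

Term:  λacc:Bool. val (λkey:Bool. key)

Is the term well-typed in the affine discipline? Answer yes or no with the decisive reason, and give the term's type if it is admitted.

yes — none of val, acc, key used more than once; term : Bool → Str
variable uses: val: 1, acc (bound): 0, key (bound): 1
left-to-right use order: val, key
typing: well-typed at Bool → Str
all disciplines: ordered ✗ | linear ✗ | affine ✓ | relevant ✗ | unrestricted ✓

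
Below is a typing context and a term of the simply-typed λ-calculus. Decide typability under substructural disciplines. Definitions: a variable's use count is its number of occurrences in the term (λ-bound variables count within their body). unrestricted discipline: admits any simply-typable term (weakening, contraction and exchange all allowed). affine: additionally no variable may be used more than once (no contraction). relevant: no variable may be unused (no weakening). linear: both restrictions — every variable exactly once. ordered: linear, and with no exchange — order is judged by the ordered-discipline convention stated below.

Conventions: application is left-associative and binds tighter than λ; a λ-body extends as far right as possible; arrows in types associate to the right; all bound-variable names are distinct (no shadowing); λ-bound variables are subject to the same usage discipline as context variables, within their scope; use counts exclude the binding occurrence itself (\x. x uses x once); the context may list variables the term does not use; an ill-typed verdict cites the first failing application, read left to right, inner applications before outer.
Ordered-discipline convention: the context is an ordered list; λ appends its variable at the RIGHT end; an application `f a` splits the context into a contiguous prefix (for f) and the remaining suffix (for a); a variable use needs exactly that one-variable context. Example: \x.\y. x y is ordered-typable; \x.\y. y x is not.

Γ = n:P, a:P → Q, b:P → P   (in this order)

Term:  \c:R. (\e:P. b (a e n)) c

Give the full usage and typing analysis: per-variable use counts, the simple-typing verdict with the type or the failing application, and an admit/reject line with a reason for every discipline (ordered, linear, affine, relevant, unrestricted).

usage: n=1, a=1, b=1, c [bound]=1, e [bound]=1
left-to-right use order: b, a, e, n, c
typing: ill-typed: non-function type Q applied to an argument
ordered: ✗, not simply typable
linear: ✗, fails simple typing
affine: ✗, a type mismatch blocks all five
relevant: ✗, the type mismatch rejects it
unrestricted: ✗, not simply typable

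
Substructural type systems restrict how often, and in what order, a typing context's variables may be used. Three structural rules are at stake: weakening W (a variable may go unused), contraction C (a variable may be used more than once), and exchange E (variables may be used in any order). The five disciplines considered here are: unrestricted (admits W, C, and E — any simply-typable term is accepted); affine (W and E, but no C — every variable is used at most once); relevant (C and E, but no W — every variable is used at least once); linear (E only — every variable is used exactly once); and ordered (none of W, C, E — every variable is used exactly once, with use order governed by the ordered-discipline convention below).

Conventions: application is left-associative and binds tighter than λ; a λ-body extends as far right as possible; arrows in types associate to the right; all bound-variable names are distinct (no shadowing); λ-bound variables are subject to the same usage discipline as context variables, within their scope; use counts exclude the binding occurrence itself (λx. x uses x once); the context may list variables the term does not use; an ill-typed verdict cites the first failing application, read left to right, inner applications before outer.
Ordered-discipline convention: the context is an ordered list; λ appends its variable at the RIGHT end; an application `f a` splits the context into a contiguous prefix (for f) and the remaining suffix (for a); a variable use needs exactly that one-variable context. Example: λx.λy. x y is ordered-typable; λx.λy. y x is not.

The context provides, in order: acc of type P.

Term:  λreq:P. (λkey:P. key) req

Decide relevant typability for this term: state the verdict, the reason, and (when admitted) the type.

no — acc left unused
usage: acc: 0, req [bound]: 1, key [bound]: 1
use order (left to right): key, req
typing: well-typed — term : P -> P
summary: ordered ✗, linear ✗, affine ✓, relevant ✗, unrestricted ✓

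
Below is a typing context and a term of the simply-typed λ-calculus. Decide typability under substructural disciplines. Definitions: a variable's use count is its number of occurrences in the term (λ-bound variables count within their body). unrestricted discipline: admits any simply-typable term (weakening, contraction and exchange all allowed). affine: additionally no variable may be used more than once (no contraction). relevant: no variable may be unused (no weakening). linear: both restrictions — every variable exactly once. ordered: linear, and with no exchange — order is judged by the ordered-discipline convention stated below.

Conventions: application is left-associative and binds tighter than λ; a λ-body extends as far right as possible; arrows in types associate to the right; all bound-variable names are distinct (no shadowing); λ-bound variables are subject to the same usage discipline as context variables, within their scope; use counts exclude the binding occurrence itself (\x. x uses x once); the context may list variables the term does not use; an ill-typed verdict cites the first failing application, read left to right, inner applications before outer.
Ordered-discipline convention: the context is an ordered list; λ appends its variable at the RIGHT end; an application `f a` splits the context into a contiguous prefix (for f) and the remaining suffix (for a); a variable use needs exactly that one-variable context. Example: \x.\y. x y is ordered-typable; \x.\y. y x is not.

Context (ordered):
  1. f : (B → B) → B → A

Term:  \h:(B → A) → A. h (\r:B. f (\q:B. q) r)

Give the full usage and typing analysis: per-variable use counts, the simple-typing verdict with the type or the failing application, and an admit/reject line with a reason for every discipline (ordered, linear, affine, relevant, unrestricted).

variable uses: f=1, h (λ-bound)=1, r (λ-bound)=1, q (λ-bound)=1
uses in reading order: h, f, q, r
typing: well-typed at ((B → A) → A) → A
ordered: ✗, use order h, f, q, r needs exchange
linear: ✓, exactly-once usage across f, h, r, q
affine: ✓, f, h, r, q: no repeats, contraction unneeded
relevant: ✓, none of f, h, r, q goes unused
unrestricted: ✓, well-typed at ((B → A) → A) → A; no restrictions here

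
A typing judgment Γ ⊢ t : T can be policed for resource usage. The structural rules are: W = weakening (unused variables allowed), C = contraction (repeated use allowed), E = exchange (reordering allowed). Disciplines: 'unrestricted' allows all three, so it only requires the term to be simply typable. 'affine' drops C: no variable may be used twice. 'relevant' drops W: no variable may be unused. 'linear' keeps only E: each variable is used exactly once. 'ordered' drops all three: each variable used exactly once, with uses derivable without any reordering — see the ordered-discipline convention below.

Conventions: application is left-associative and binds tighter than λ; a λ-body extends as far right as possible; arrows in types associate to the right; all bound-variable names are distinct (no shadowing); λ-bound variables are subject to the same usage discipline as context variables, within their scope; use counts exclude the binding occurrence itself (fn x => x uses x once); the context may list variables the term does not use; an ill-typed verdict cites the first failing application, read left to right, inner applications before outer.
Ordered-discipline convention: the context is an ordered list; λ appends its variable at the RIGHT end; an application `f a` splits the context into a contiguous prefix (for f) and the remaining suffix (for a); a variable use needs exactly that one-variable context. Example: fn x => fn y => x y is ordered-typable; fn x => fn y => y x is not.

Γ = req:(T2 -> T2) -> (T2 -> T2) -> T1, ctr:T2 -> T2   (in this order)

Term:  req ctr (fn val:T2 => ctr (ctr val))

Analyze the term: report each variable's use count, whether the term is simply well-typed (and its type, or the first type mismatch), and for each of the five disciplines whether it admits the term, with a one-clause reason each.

variable uses: req: 1; ctr: 3; val (bound): 1
left-to-right use order: req, ctr, ctr, ctr, val
typing: ✓ — T1
ordered ✗ (uses contraction: ctr ×3)
linear ✗ (uses contraction: ctr ×3)
affine ✗ (uses contraction: ctr ×3)
relevant ✓ (at least one use each (req, ctr, val))
unrestricted ✓ (well-typed at T1; no restrictions here)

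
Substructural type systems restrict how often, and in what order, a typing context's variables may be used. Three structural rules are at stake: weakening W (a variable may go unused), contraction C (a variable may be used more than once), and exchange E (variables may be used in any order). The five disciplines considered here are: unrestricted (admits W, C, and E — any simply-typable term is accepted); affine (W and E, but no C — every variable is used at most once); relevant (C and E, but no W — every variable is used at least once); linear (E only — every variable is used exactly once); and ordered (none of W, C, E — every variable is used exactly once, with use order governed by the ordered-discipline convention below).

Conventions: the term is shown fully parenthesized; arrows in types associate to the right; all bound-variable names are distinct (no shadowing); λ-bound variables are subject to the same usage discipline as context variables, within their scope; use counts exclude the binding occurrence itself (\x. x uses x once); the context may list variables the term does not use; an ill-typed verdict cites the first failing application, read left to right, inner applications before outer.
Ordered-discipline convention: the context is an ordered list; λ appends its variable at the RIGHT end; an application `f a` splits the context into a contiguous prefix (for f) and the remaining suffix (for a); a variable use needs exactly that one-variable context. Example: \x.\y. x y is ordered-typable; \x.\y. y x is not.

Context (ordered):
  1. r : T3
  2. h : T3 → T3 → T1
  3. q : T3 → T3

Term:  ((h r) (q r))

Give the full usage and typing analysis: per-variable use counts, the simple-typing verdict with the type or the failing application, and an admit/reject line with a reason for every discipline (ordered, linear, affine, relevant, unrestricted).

usage: r=2, h=1, q=1
uses in reading order: h, r, q, r
typing: well-typed at T1
ordered: ✗ — uses contraction: r ×2
linear: ✗ — uses contraction: r ×2
affine: ✗ — uses contraction: r ×2
relevant: ✓ — none of r, h, q goes unused
unrestricted: ✓ — well-typed at T1; no restrictions here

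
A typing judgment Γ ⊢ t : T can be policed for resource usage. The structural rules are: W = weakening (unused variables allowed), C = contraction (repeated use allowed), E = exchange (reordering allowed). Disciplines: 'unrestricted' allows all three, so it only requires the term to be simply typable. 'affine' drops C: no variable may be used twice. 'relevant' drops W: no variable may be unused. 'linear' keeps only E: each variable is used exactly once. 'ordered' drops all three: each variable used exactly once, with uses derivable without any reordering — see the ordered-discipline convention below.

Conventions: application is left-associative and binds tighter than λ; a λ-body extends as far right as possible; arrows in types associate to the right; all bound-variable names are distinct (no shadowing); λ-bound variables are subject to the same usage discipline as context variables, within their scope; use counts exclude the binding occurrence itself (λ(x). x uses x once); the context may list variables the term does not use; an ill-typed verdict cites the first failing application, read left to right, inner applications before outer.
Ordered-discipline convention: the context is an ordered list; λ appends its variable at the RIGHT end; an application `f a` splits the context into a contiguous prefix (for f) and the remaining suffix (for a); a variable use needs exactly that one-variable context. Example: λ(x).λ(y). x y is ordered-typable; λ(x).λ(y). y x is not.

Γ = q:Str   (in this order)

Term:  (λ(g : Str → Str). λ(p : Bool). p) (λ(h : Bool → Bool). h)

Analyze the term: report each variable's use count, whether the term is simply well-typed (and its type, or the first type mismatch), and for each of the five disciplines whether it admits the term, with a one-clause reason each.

variable uses: q ×0; g (bound) ×0; p (bound) ×1; h (bound) ×1
uses in reading order: p, h
typing: ill-typed: a function awaiting Str → Str gets (Bool → Bool) → Bool → Bool
ordered ✗ (the type mismatch rejects it)
linear ✗ (not simply typable)
affine ✗ (fails simple typing)
relevant ✗ (a type mismatch blocks all five)
unrestricted ✗ (the type mismatch rejects it)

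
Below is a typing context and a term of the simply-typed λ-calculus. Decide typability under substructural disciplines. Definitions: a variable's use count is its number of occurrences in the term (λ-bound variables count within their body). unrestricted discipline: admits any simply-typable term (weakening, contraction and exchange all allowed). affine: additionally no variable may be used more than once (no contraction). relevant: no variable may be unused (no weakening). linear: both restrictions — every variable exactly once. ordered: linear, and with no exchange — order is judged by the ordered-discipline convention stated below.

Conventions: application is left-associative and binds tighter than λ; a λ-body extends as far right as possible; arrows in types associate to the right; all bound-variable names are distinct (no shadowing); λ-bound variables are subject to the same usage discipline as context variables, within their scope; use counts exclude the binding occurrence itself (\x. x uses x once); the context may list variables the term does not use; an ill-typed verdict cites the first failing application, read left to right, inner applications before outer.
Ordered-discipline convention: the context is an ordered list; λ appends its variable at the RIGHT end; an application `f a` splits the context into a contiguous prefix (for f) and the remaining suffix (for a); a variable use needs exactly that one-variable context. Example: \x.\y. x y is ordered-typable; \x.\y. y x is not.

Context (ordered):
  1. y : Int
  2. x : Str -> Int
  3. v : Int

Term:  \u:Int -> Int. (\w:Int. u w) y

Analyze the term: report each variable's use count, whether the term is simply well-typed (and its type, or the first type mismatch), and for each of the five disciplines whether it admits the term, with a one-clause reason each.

counts: y: 1×, x: 0×, v: 0×, u [bound]: 1×, w [bound]: 1×
use order (left to right): u, w, y
typing: ✓ — (Int -> Int) -> Int
ordered: ✗, needs weakening: x, v unused
linear: ✗, needs weakening: x, v unused
affine: ✓, none of y, x, v, u, w used more than once
relevant: ✗, needs weakening: x, v unused
unrestricted: ✓, type-checks ((Int -> Int) -> Int) and nothing is barred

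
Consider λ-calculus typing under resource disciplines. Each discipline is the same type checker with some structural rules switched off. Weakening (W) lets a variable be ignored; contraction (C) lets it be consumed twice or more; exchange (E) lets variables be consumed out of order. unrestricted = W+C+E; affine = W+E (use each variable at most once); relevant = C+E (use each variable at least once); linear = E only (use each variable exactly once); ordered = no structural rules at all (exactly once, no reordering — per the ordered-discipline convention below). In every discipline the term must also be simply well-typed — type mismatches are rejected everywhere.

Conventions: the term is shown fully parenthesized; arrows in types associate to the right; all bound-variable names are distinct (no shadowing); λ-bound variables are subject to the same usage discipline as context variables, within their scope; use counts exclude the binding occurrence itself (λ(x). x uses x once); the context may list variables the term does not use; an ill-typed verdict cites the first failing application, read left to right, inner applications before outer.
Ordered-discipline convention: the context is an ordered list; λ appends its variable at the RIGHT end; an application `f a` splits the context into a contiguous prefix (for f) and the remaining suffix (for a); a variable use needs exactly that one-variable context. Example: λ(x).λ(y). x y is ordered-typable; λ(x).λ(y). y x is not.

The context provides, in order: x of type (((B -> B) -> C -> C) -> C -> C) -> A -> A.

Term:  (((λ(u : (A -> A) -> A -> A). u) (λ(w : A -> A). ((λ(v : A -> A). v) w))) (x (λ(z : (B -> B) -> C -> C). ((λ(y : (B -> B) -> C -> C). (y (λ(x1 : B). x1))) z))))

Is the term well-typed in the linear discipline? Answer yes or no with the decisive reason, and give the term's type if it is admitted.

yes — x, u, w, v, z, y, x1: one use apiece; term : A -> A
counts: x: 1×; u (bound): 1×; w (bound): 1×; v (bound): 1×; z (bound): 1×; y (bound): 1×; x1 (bound): 1×
use order (left to right): u, v, w, x, y, x1, z
typing: well-typed — term : A -> A
all disciplines: ordered ✓ · linear ✓ · affine ✓ · relevant ✓ · unrestricted ✓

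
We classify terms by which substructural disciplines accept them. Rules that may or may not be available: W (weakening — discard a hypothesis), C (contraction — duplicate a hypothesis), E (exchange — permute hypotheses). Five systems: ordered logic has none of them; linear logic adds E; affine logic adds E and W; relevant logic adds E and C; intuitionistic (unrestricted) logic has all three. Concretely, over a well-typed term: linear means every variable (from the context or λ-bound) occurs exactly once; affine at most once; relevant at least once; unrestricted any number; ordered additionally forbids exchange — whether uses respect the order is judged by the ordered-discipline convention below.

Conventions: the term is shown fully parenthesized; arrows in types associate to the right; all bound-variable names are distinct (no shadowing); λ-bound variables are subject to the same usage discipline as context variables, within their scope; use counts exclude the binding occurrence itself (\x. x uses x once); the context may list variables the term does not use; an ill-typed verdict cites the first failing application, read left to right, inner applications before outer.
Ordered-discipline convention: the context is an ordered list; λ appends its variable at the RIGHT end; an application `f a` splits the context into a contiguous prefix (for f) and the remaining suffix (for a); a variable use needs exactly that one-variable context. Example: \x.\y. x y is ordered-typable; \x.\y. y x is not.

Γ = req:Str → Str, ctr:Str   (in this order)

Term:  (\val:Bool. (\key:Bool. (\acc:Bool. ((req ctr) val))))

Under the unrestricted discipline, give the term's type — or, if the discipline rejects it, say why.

not well-typed under unrestricted — not simply typable
counts: req ×1; ctr ×1; val (λ-bound) ×1; key (λ-bound) ×0; acc (λ-bound) ×0
use order (left to right): req, ctr, val
typing: ill-typed: applying a non-function (Str)
across the five disciplines: ordered ✗; linear ✗; affine ✗; relevant ✗; unrestricted ✗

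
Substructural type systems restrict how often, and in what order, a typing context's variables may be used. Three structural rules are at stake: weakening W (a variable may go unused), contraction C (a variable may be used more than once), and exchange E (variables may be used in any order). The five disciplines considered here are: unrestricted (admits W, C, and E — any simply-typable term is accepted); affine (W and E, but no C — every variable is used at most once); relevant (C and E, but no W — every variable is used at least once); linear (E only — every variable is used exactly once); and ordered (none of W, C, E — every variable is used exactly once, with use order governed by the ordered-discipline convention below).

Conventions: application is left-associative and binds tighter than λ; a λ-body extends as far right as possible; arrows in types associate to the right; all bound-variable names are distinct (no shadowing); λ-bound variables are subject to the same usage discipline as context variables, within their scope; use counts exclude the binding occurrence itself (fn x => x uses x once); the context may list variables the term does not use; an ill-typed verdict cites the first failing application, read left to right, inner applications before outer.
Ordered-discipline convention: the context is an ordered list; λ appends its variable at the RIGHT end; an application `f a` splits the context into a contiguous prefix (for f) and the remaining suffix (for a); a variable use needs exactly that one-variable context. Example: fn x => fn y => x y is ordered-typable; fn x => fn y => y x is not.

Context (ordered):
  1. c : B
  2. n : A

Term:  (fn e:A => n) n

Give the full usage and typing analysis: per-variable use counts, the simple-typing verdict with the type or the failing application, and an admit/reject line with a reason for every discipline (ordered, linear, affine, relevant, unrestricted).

use counts: c: 0, n: 2, e (λ-bound): 0
uses in reading order: n, n
typing: well-typed — term : A
ordered: ✗ — needs contraction — n ×2; c, e never used (weakening)
linear: ✗ — needs contraction — n ×2; c, e never used (weakening)
affine: ✗ — needs contraction — n ×2
relevant: ✗ — c, e never used (weakening)
unrestricted: ✓ — simply typable at A; W, C, E all held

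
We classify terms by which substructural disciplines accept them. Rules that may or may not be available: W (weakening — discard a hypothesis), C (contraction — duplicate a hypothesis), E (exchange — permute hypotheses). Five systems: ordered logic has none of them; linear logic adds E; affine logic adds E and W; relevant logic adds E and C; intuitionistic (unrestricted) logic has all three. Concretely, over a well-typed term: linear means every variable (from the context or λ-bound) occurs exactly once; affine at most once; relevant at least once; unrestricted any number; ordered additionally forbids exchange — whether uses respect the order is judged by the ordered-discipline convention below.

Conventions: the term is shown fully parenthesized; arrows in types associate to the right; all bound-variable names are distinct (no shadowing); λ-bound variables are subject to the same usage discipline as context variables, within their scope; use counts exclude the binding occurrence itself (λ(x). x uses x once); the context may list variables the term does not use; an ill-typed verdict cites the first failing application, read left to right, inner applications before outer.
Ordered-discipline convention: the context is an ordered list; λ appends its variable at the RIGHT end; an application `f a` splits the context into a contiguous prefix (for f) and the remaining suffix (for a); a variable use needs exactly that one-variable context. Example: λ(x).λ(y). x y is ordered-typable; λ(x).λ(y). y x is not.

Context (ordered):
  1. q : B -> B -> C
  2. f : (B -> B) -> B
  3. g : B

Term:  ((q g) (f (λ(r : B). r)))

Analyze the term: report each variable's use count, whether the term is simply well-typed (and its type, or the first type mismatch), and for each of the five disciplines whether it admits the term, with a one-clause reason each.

variable uses: q: 1, f: 1, g: 1, r [bound]: 1
use order (left to right): q, g, f, r
typing: the term checks, with type C
ordered: ✗ — use order q, g, f, r needs exchange
linear: ✓ — each of q, f, g, r used exactly once
affine: ✓ — at most one use each (q, f, g, r)
relevant: ✓ — none of q, f, g, r goes unused
unrestricted: ✓ — type-checks (C) and nothing is barred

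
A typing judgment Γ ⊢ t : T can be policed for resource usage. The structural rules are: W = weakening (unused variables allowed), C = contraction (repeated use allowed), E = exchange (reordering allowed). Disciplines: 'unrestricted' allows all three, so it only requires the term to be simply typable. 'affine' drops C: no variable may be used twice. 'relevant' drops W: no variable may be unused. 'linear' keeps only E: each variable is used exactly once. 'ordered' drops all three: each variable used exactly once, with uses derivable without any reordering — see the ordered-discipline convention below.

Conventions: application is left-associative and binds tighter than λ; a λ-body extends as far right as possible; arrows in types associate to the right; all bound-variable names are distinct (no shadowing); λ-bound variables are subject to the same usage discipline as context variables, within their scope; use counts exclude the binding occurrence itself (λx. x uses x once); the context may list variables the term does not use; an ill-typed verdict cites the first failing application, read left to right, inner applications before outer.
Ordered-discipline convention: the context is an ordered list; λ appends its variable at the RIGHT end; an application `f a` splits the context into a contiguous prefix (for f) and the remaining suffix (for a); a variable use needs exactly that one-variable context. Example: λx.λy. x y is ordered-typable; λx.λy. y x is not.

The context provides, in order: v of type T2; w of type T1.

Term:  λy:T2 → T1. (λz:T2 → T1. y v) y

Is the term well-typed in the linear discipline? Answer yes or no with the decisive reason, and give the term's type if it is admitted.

no — y ×2 used more than once (contraction); w, z left unused
use counts: v: 1×, w: 0×, y (bound): 2×, z (bound): 0×
order of uses: y, v, y
typing: the term checks, with type (T2 → T1) → T1
all disciplines: ordered ✗ | linear ✗ | affine ✗ | relevant ✗ | unrestricted ✓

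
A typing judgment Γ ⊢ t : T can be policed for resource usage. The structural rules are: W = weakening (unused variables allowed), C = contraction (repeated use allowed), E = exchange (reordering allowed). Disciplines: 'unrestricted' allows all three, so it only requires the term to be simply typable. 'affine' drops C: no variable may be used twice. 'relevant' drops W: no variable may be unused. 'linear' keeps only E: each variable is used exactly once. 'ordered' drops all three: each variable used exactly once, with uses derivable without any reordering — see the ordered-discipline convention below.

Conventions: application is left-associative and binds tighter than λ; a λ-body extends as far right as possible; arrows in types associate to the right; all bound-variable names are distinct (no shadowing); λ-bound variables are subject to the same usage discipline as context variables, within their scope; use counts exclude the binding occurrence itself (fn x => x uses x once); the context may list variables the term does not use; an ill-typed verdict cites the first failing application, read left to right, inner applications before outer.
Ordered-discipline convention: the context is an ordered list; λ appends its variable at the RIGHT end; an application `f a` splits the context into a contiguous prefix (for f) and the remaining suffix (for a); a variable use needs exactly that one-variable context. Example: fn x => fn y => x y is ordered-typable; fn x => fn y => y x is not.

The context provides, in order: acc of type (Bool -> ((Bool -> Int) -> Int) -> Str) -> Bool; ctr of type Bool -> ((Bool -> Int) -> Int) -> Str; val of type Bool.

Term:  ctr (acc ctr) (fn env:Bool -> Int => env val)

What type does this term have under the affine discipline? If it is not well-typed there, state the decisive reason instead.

not well-typed under affine — repeated use of ctr ×2
usage: acc: 1×; ctr: 2×; val: 1×; env (λ-bound): 1×
order of uses: ctr, acc, ctr, env, val
typing: well-typed — term : Str
across the five disciplines: ordered ✗ · linear ✗ · affine ✗ · relevant ✓ · unrestricted ✓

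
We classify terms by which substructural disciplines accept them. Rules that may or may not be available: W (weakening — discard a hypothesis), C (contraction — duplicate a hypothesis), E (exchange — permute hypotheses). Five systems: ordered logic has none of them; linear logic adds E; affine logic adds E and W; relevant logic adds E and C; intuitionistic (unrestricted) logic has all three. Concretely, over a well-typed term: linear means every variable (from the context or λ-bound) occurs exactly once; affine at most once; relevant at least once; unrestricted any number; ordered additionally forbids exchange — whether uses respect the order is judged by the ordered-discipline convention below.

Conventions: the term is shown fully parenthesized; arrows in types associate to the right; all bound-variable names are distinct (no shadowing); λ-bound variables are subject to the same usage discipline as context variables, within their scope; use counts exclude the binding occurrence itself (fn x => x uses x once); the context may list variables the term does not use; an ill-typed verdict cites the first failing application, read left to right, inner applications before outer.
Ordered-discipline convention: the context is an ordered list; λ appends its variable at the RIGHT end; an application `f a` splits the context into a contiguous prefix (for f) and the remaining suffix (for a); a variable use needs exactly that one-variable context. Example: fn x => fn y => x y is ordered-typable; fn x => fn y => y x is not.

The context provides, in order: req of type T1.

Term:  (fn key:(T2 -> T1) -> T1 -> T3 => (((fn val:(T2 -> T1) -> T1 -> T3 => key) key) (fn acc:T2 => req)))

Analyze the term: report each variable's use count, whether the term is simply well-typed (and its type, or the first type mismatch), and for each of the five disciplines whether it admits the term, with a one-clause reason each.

counts: req: 1×; key (λ-bound): 2×; val (λ-bound): 0×; acc (λ-bound): 0×
uses in reading order: key, key, req
typing: well-typed — term : ((T2 -> T1) -> T1 -> T3) -> T1 -> T3
ordered: ✗ — key ×2 used more than once (contraction); val, acc left unused
linear: ✗ — key ×2 used more than once (contraction); val, acc left unused
affine: ✗ — key ×2 used more than once (contraction)
relevant: ✗ — val, acc left unused
unrestricted: ✓ — simply typable at ((T2 -> T1) -> T1 -> T3) -> T1 -> T3; W, C, E all held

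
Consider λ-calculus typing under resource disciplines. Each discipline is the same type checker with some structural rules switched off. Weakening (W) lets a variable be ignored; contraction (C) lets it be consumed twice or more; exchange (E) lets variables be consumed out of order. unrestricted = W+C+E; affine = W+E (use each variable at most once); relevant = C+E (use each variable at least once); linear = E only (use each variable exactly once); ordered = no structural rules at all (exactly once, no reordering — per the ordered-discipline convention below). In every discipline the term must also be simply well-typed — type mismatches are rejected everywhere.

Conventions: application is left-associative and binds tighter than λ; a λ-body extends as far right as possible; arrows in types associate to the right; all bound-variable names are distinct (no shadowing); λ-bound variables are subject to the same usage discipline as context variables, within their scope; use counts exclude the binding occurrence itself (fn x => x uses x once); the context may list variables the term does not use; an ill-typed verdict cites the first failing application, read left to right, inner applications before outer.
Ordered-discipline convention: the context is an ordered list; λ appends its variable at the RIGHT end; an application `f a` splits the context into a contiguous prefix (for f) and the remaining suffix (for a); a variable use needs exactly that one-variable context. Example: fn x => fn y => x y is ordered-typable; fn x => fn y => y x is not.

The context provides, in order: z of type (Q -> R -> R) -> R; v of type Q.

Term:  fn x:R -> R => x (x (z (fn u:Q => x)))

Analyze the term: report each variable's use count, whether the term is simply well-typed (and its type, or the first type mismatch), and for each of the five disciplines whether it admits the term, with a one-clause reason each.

variable uses: z ×1; v ×0; x [bound] ×3; u [bound] ×0
uses in reading order: x, x, z, x
typing: ✓ — (R -> R) -> R
ordered: ✗ — x ×3 used more than once (contraction); v, u left unused
linear: ✗ — x ×3 used more than once (contraction); v, u left unused
affine: ✗ — x ×3 used more than once (contraction)
relevant: ✗ — v, u left unused
unrestricted: ✓ — typability at (R -> R) -> R is all that's needed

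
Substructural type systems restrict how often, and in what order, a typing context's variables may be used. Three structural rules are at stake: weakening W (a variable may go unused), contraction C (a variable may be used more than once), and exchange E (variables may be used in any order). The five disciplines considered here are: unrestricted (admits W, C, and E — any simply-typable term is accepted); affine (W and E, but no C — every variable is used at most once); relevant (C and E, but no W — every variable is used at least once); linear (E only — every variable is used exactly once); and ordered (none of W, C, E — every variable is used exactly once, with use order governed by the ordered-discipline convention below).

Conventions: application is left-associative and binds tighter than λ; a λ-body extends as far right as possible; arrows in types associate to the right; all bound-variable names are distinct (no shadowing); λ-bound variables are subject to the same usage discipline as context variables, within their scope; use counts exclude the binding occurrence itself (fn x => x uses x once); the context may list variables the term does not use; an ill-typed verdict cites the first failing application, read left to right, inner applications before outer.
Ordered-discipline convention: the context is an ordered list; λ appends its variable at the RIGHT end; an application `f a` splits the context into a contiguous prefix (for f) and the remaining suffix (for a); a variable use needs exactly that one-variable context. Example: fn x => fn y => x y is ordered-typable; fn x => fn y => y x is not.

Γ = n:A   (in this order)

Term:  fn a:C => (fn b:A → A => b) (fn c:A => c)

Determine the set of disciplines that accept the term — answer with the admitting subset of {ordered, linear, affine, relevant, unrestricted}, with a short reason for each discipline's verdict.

admitted in: affine, unrestricted
counts: n=0; a (bound)=0; b (bound)=1; c (bound)=1
order of uses: b, c
typing: well-typed at C → A → A
ordered: ✗, n, a never used (weakening)
linear: ✗, n, a never used (weakening)
affine: ✓, at most one use each (n, a, b, c)
relevant: ✗, n, a never used (weakening)
unrestricted: ✓, well-typed at C → A → A; no restrictions here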